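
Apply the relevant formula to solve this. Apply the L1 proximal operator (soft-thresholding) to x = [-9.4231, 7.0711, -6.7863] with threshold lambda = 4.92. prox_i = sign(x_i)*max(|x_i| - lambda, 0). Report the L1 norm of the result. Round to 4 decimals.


Soft-thresholding with lambda = 4.92:
prox(-9.4231) = sign(-9.4231)*max(|-9.4231| - 4.92, 0) = -4.5031
prox(7.0711) = sign(7.0711)*max(|7.0711| - 4.92, 0) = 2.1511
prox(-6.7863) = sign(-6.7863)*max(|-6.7863| - 4.92, 0) = -1.8663
prox(x) = [-4.5031, 2.1511, -1.8663]
||prox(x)||_1 = 4.5031 + 2.1511 + 1.8663 = 8.5205


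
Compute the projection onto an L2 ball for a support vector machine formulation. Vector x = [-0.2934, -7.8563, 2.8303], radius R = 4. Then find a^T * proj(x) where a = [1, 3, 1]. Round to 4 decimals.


Step 1: Compute ||x|| (intermediates to 6 decimals).
||x|| = sqrt((-0.2934)^2 + (-7.8563)^2 + 2.8303^2) = 8.355724
Step 2: Project.
Since ||x|| > R, scale = R/||x|| = 4/8.355724 = 0.478714, proj(x) = scale * x
proj(x) = [-0.140455, -3.760921, 1.354904]
Step 3: Dot product.
a^T * proj(x) = 1*(-0.140455) + 3*(-3.760921) + 1*1.354904 = -10.0683


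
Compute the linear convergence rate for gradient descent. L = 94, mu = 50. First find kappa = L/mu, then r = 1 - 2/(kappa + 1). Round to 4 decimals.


Step 1: Compute the condition number.
kappa = L/mu = 94/50 = 1.88
Step 2: Compute the convergence rate.
r = 1 - 2/(kappa + 1) = 1 - 2*mu/(L + mu) = (L - mu)/(L + mu) = 44/144 = 0.3056


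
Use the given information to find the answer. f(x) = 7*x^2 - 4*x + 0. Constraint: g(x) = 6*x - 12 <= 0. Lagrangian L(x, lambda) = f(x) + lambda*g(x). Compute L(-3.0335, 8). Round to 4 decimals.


Step 1: Evaluate f(x).
f(-3.0335) = 7*(-3.0335)^2 - 4*(-3.0335) + 0 = 76.5489
Step 2: Evaluate g(x).
g(-3.0335) = 6*-3.0335 - 12 = -30.201
Step 3: Compute Lagrangian.
L = 76.5489 + 8*-30.201 = -165.0591


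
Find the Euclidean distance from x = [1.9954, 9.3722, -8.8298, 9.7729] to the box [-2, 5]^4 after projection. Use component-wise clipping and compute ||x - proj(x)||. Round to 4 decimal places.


Project each component onto [-2, 5].
clip(1.9954) = 1.9954, clip(9.3722) = 5.0, clip(-8.8298) = -2.0, clip(9.7729) = 5.0
Projection = [1.9954, 5.0, -2.0, 5.0]
Squared diffs: [0.0, 19.1161, 46.6462, 22.7806]
Distance = sqrt(88.5429) = 9.4097


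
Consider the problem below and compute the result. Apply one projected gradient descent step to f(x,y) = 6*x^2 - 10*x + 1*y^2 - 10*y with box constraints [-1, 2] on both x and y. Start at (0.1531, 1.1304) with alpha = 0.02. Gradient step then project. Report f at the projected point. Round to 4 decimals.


Step 1: Compute gradient at (0.1531, 1.1304).
grad_x = 2*6*0.1531 - 10 = -8.1628
grad_y = 2*1*1.1304 - 10 = -7.7392
Step 2: Gradient step.
x_raw = 0.1531 - 0.02*-8.1628 = 0.3164
y_raw = 1.1304 - 0.02*-7.7392 = 1.2852
Step 3: Project onto [-1, 2].
x_proj = clip(0.3164) = 0.3164
y_proj = clip(1.2852) = 1.2852
Step 4: Evaluate f.
f(0.3164, 1.2852) = -13.7632


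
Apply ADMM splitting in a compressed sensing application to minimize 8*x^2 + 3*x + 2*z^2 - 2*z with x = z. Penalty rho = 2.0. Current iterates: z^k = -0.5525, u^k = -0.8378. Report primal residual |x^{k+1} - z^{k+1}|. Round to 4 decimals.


ADMM iteration with rho = 2.0, z^k = -0.5525, u^k = -0.8378
Step 1: x-update.
Minimize 8*x^2 + 3*x + (2.0/2)*(x + 0.5525 - 0.8378)^2
FOC: (2*8 + 2.0)*x = -3 + 2.0*(-0.5525 + 0.8378)
x^{k+1} = -0.135
Step 2: z-update.
Minimize 2*z^2 - 2*z + (2.0/2)*(-0.135 - z - 0.8378)^2
FOC: (2*2 + 2.0)*z = 2 + 2.0*(-0.135 - 0.8378)
z^{k+1} = 0.0091
Step 3: u-update.
u^{k+1} = -0.8378 - 0.135 - 0.0091 = -0.9818
Step 4: Primal residual = |-0.135 - 0.0091| = 0.144


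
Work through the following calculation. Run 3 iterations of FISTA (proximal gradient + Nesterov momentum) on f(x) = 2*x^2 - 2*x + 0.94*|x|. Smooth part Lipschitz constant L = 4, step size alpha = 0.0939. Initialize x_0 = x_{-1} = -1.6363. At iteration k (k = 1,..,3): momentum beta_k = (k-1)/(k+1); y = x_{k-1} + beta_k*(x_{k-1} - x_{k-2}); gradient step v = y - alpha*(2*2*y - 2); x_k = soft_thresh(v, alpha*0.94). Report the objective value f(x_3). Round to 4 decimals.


FISTA on f(x) = 2*x^2 - 2*x + 0.94*|x|
L = 4, alpha = 0.0939
Iteration 1: beta = 0.0, y = -1.6363 + 0.0*(-1.6363 + 1.6363) = -1.6363
  grad(y) = -8.5452, v = y - alpha*grad = -0.8339
  prox(v) = soft_thresh(-0.8339, 0.0883) = -0.7456
Iteration 2: beta = 0.3333, y = -0.7456 + 0.3333*(-0.7456 + 1.6363) = -0.4488
  grad(y) = -3.795, v = y - alpha*grad = -0.0924
  prox(v) = soft_thresh(-0.0924, 0.0883) = -0.0041
Iteration 3: beta = 0.5, y = -0.0041 + 0.5*(-0.0041 + 0.7456) = 0.3666
  grad(y) = -0.5335, v = y - alpha*grad = 0.4167
  prox(v) = soft_thresh(0.4167, 0.0883) = 0.3284
f(x_3) = 2*0.3284^2 - 2*0.3284 + 0.94*|0.3284| = -0.1324


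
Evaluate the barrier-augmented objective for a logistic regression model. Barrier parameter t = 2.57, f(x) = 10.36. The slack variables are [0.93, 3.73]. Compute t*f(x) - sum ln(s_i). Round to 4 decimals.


Step 1: Compute log-barrier.
ln values: [-0.0726, 1.3164]
phi = -(-0.0726 + 1.3164) = -1.2438
Step 2: Compute augmented objective.
t*f(x) = 2.57*10.36 = 26.6252
Total = 26.6252 - 1.2438 = 25.3814


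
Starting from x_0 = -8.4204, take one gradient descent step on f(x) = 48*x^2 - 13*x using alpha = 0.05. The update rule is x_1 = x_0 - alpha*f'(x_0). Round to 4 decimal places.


We compute the gradient at x_0 and apply the update.
f'(x) = 96*x - 13
f'(-8.4204) = 96*-8.4204 - 13 = -821.3584
x_1 = -8.4204 - 0.05*-821.3584 = 32.6475


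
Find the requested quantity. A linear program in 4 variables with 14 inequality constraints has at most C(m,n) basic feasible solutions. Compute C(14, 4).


Each vertex corresponds to some choice of n active constraints out of m, so the number of vertices is at most C(m, n) = m! / (n!(m-n)!).
m = 14, n = 4
Numerator: 14 * 13 * 12 * 11
Denominator: 4! = 24
C(14, 4) = 1001


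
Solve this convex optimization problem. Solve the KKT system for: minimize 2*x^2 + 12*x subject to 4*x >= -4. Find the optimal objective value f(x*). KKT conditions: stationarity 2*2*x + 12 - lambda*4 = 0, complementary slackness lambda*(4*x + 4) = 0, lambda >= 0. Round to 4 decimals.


Step 1: Try lambda = 0 (constraint inactive).
x_unc = -12/(2*2) = -3.0
Check: 4*-3.0 = -12.0 < -4 -- violated!
Step 2: Constraint must be active: 4*x = -4
x* = -4/4 = -1.0
lambda = (2*2*(-1.0) + 12)/4 = 2.0
Step 3: Compute optimal value.
f(x*) = 2*(-1.0)^2 + 12*(-1.0) = -10.0


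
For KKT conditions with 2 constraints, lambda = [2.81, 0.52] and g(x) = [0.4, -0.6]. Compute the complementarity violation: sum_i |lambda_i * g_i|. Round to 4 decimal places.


KKT complementary slackness check:
lambda_1 * g_1 = 2.81 * 0.4 = 1.124
lambda_2 * g_2 = 0.52 * -0.6 = -0.312
Total violation = 1.124 + 0.312 = 1.436


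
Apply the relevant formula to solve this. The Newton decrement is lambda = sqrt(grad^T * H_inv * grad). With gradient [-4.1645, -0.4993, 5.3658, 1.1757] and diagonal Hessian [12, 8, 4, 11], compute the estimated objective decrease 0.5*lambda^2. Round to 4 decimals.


Step 1: H is diagonal, so H^(-1) * g = [-0.347, -0.0624, 1.3415, 0.1069].
Step 2: g^T H^(-1) g = sum_i g_i^2 / H_ii
  = (-4.1645)^2/12 + (-0.4993)^2/8 + (5.3658)^2/4 + (1.1757)^2/11
  = 1.4453 + 0.0312 + 7.198 + 0.1257 = 8.8
Step 3: Objective decrease = 0.5 * g^T H^(-1) g = 4.4


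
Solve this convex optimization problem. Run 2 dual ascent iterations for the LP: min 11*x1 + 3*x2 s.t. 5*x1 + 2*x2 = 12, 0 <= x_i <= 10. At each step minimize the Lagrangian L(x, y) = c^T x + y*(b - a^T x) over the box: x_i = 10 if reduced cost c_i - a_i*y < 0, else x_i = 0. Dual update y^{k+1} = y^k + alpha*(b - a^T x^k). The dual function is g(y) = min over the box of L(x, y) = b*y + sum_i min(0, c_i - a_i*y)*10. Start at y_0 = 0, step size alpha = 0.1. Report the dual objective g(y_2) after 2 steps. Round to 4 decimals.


Dual ascent for LP: min 11*x1 + 3*x2, 5*x1 + 2*x2 = 12, 0 <= x_i <= 10
Step 1: y^k = 0.0, reduced costs: (11.0, 3.0)
  x^k = (0.0, 0.0), subgradient = b - a^T x = 12.0
  y^{k+1} = 0.0 + 0.1*12.0 = 1.2
Step 2: y^k = 1.2, reduced costs: (5.0, 0.6)
  x^k = (0.0, 0.0), subgradient = b - a^T x = 12.0
  y^{k+1} = 1.2 + 0.1*12.0 = 2.4
Dual objective at y_2 = 2.4: reduced costs (-1.0, -1.8), box minimizer x = (10.0, 10.0)
g(y_2) = b*y + (c1 - a1*y)*x1 + (c2 - a2*y)*x2 = 12*2.4 + (-1.0)*10.0 + (-1.8)*10.0 = 28.8 - 10.0 - 18.0 = 0.8


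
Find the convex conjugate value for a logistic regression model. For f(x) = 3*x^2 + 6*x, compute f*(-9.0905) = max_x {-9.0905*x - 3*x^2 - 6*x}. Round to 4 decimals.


f*(y) = sup_x {y*x - a*x^2 - b*x} = sup_x {(y-b)*x - a*x^2}
FOC: (y - b) - 2a*x = 0 => x* = (y - b)/(2a)
x* = (-9.0905 - 6)/(2*3) = -2.5151
f*(-9.0905) = (y-b)^2/(4a) = (-9.0905 - 6)^2/(4*3)
= 227.7232/12 = 18.9769


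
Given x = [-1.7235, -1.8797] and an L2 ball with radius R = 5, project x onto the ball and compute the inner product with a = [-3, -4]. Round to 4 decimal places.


Step 1: Compute ||x|| (intermediates to 6 decimals).
||x|| = sqrt((-1.7235)^2 + (-1.8797)^2) = 2.55024
Step 2: Project.
Since ||x|| <= R, proj = x (no scaling needed).
proj(x) = [-1.7235, -1.8797]
Step 3: Dot product.
a^T * proj(x) = -3*(-1.7235) - 4*(-1.8797) = 12.6893


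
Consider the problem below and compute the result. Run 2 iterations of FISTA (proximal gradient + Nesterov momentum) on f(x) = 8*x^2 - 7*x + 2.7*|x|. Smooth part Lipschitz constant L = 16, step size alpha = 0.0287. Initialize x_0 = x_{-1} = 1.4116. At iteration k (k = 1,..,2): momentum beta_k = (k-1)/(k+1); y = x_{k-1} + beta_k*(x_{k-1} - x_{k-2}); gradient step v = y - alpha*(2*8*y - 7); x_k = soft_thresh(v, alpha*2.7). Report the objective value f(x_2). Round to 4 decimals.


FISTA on f(x) = 8*x^2 - 7*x + 2.7*|x|
L = 16, alpha = 0.0287
Iteration 1: beta = 0.0, y = 1.4116 + 0.0*(1.4116 - 1.4116) = 1.4116
  grad(y) = 15.5856, v = y - alpha*grad = 0.9643
  prox(v) = soft_thresh(0.9643, 0.0775) = 0.8868
Iteration 2: beta = 0.3333, y = 0.8868 + 0.3333*(0.8868 - 1.4116) = 0.7119
  grad(y) = 4.3899, v = y - alpha*grad = 0.5859
  prox(v) = soft_thresh(0.5859, 0.0775) = 0.5084
f(x_2) = 8*0.5084^2 - 7*0.5084 + 2.7*|0.5084| = -0.1184


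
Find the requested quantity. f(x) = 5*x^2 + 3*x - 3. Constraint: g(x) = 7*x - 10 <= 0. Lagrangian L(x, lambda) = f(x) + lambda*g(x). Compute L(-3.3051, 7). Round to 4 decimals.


Step 1: Evaluate f(x).
f(-3.3051) = 5*(-3.3051)^2 + 3*(-3.3051) - 3 = 41.7031
Step 2: Evaluate g(x).
g(-3.3051) = 7*-3.3051 - 10 = -33.1357
Step 3: Compute Lagrangian.
L = 41.7031 + 7*-33.1357 = -190.2468


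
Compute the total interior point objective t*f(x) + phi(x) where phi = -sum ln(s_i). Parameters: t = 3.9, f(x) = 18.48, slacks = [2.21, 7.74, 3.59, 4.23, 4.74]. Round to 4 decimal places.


Step 1: Compute log-barrier.
ln values: [0.793, 2.0464, 1.2782, 1.4422, 1.556]
phi = -(0.793 + 2.0464 + 1.2782 + 1.4422 + 1.556) = -7.1158
Step 2: Compute augmented objective.
t*f(x) = 3.9*18.48 = 72.072
Total = 72.072 - 7.1158 = 64.9562


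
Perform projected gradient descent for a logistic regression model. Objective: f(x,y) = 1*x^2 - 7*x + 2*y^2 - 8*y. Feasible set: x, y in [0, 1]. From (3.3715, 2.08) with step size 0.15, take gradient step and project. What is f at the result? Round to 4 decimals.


Step 1: Compute gradient at (3.3715, 2.08).
grad_x = 2*1*3.3715 - 7 = -0.257
grad_y = 2*2*2.08 - 8 = 0.32
Step 2: Gradient step.
x_raw = 3.3715 - 0.15*-0.257 = 3.4101
y_raw = 2.08 - 0.15*0.32 = 2.032
Step 3: Project onto [0, 1].
x_proj = clip(3.4101) = 1.0
y_proj = clip(2.032) = 1.0
Step 4: Evaluate f.
f(1.0, 1.0) = -12.0


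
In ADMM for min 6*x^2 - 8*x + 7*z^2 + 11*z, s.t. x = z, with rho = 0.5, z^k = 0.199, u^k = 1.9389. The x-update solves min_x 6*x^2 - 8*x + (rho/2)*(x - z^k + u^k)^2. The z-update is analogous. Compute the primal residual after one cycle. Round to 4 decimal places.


ADMM iteration with rho = 0.5, z^k = 0.199, u^k = 1.9389
Step 1: x-update.
Minimize 6*x^2 - 8*x + (0.5/2)*(x - 0.199 + 1.9389)^2
FOC: (2*6 + 0.5)*x = 8 + 0.5*(0.199 - 1.9389)
x^{k+1} = 0.5704
Step 2: z-update.
Minimize 7*z^2 + 11*z + (0.5/2)*(0.5704 - z + 1.9389)^2
FOC: (2*7 + 0.5)*z = -11 + 0.5*(0.5704 + 1.9389)
z^{k+1} = -0.6721
Step 3: u-update.
u^{k+1} = 1.9389 + 0.5704 + 0.6721 = 3.1814
Step 4: Primal residual = |0.5704 + 0.6721| = 1.2425


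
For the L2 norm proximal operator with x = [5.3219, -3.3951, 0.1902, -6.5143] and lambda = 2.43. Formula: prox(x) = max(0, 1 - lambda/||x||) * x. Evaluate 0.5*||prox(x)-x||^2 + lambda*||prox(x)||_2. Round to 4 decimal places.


Step 1: Compute ||x||.
||x|| = 9.0731
Step 2: Compute scaling factor.
scale = max(0, 1 - 2.43/9.0731) = 0.7322
Step 3: prox(x) = [3.8966, -2.4858, 0.1393, -4.7696]
||prox(x)|| = 6.6431
Step 4: Proximal objective.
0.5*||prox-x||^2 = 2.9525
lambda*||prox|| = 16.1427
Total = 19.0952


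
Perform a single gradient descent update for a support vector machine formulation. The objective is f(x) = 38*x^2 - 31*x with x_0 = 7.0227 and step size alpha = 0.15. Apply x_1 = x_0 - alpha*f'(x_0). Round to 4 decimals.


We compute the gradient at x_0 and apply the update.
f'(x) = 76*x - 31
f'(7.0227) = 76*7.0227 - 31 = 502.7252
x_1 = 7.0227 - 0.15*502.7252 = -68.3861


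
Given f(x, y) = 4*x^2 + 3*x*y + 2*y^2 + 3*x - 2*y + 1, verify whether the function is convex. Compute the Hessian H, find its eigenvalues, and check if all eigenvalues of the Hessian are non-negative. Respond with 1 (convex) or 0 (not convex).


The Hessian of f(x,y) = 4*x^2 + 3*x*y + 2*y^2 + 3*x - 2*y + 1 is:
H = [[8, 3], [3, 4]]
Trace = 8 + 4 = 12
Determinant = 8*4 - (3)^2 = 23
Discriminant = (12)^2 - 4*23 = 52.0
Eigenvalues: lambda_1 = 2.3944, lambda_2 = 9.6056
The function is convex.

1


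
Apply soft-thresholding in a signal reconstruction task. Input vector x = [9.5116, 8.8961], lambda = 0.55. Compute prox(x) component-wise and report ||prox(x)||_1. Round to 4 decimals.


Soft-thresholding with lambda = 0.55:
prox(9.5116) = sign(9.5116)*max(|9.5116| - 0.55, 0) = 8.9616
prox(8.8961) = sign(8.8961)*max(|8.8961| - 0.55, 0) = 8.3461
prox(x) = [8.9616, 8.3461]
||prox(x)||_1 = 8.9616 + 8.3461 = 17.3077


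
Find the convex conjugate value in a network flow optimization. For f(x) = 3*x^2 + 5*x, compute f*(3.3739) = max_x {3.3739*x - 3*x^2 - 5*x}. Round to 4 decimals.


f*(y) = sup_x {y*x - a*x^2 - b*x} = sup_x {(y-b)*x - a*x^2}
FOC: (y - b) - 2a*x = 0 => x* = (y - b)/(2a)
x* = (3.3739 - 5)/(2*3) = -0.271
f*(3.3739) = (y-b)^2/(4a) = (3.3739 - 5)^2/(4*3)
= 2.6442/12 = 0.2204


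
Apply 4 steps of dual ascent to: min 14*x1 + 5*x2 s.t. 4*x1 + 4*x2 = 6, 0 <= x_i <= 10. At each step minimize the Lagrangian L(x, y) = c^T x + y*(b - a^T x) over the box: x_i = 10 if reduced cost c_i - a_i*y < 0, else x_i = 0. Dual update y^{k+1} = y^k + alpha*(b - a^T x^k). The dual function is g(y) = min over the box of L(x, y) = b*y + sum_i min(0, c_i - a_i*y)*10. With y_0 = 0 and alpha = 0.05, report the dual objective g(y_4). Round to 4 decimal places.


Dual ascent for LP: min 14*x1 + 5*x2, 4*x1 + 4*x2 = 6, 0 <= x_i <= 10
Step 1: y^k = 0.0, reduced costs: (14.0, 5.0)
  x^k = (0.0, 0.0), subgradient = b - a^T x = 6.0
  y^{k+1} = 0.0 + 0.05*6.0 = 0.3
Step 2: y^k = 0.3, reduced costs: (12.8, 3.8)
  x^k = (0.0, 0.0), subgradient = b - a^T x = 6.0
  y^{k+1} = 0.3 + 0.05*6.0 = 0.6
Step 3: y^k = 0.6, reduced costs: (11.6, 2.6)
  x^k = (0.0, 0.0), subgradient = b - a^T x = 6.0
  y^{k+1} = 0.6 + 0.05*6.0 = 0.9
Step 4: y^k = 0.9, reduced costs: (10.4, 1.4)
  x^k = (0.0, 0.0), subgradient = b - a^T x = 6.0
  y^{k+1} = 0.9 + 0.05*6.0 = 1.2
Dual objective at y_4 = 1.2: reduced costs (9.2, 0.2), box minimizer x = (0.0, 0.0)
g(y_4) = b*y + (c1 - a1*y)*x1 + (c2 - a2*y)*x2 = 6*1.2 + 9.2*0.0 + 0.2*0.0 = 7.2 + 0.0 + 0.0 = 7.2


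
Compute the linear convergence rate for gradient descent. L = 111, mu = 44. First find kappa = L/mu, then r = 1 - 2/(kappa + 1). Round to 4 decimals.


Step 1: Compute the condition number.
kappa = L/mu = 111/44 = 2.5227
Step 2: Compute the convergence rate.
r = 1 - 2/(kappa + 1) = 1 - 2*mu/(L + mu) = (L - mu)/(L + mu) = 67/155 = 0.4323


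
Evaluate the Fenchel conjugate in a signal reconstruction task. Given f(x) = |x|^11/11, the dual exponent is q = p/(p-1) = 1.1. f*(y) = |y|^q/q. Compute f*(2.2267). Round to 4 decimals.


The conjugate exponent q satisfies 1/p + 1/q = 1.
p = 11, so q = 11/(11 - 1) = 1.1
|y|^q = 2.2267^1.1 = 2.4123
f*(2.2267) = 2.4123 / 1.1 = 2.193


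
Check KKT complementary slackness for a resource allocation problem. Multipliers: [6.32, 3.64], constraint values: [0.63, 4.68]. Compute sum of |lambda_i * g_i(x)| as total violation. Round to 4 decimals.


KKT complementary slackness check:
lambda_1 * g_1 = 6.32 * 0.63 = 3.9816
lambda_2 * g_2 = 3.64 * 4.68 = 17.0352
Total violation = 3.9816 + 17.0352 = 21.0168


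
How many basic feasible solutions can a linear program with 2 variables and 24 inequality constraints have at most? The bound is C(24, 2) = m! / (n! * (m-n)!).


Each vertex corresponds to some choice of n active constraints out of m, so the number of vertices is at most C(m, n) = m! / (n!(m-n)!).
m = 24, n = 2
Numerator: 24 * 23
Denominator: 2! = 2
C(24, 2) = 276


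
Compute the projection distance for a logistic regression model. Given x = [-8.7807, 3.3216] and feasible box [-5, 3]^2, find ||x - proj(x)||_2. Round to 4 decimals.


Project each component onto [-5, 3].
clip(-8.7807) = -5.0, clip(3.3216) = 3.0
Projection = [-5.0, 3.0]
Squared diffs: [14.2937, 0.1034]
Distance = sqrt(14.3971) = 3.7944


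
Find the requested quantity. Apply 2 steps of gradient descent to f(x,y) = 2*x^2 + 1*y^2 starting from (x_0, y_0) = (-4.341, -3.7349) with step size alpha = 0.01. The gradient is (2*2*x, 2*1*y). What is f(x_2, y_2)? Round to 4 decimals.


Gradient descent on f(x,y) = 2*x^2 + 1*y^2.
Starting point: (-4.341, -3.7349), alpha = 0.01
Step 1: grad_x = 2*2*-4.341 = -17.364, grad_y = 2*1*-3.7349 = -7.4698
  x_1 = -4.341 - 0.01*-17.364 = -4.1674
  y_1 = -3.7349 - 0.01*-7.4698 = -3.6602
Step 2: grad_x = 2*2*-4.1674 = -16.6694, grad_y = 2*1*-3.6602 = -7.3204
  x_2 = -4.1674 - 0.01*-16.6694 = -4.0007
  y_2 = -3.6602 - 0.01*-7.3204 = -3.587
f(-4.0007, -3.587) = 2*(-4.0007)^2 + 1*(-3.587)^2 = 44.8772


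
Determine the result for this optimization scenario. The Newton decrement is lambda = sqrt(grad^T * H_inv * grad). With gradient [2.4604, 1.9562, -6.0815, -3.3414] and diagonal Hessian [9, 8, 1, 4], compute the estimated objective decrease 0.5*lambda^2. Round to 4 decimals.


Step 1: H is diagonal, so H^(-1) * g = [0.2734, 0.2445, -6.0815, -0.8354].
Step 2: g^T H^(-1) g = sum_i g_i^2 / H_ii
  = (2.4604)^2/9 + (1.9562)^2/8 + (-6.0815)^2/1 + (-3.3414)^2/4
  = 0.6726 + 0.4783 + 36.9846 + 2.7912 = 40.9268
Step 3: Objective decrease = 0.5 * g^T H^(-1) g = 20.4634


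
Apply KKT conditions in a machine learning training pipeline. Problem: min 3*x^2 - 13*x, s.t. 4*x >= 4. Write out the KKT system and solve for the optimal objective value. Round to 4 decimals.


Step 1: Try lambda = 0 (constraint inactive).
Stationarity: 2*3*x - 13 = 0
x* = 13/(2*3) = 13/6 = 2.1667 (rounded; the exact value 13/6 is used below)
Check constraint: 4*2.1667 = 8.6668 >= 4 -- satisfied.
Step 2: Compute optimal value.
f(x*) = 3*(13/6)^2 - 13*(13/6) = -14.0833


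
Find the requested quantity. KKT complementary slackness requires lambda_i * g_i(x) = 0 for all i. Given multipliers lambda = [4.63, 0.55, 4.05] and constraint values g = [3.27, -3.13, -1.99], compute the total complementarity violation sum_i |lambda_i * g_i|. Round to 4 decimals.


KKT complementary slackness check:
lambda_1 * g_1 = 4.63 * 3.27 = 15.1401
lambda_2 * g_2 = 0.55 * -3.13 = -1.7215
lambda_3 * g_3 = 4.05 * -1.99 = -8.0595
Total violation = 15.1401 + 1.7215 + 8.0595 = 24.9211


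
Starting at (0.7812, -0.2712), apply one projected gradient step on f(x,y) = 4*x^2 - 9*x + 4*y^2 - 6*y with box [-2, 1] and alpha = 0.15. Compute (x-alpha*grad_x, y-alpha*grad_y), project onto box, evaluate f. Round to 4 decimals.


Step 1: Compute gradient at (0.7812, -0.2712).
grad_x = 2*4*0.7812 - 9 = -2.7504
grad_y = 2*4*-0.2712 - 6 = -8.1696
Step 2: Gradient step.
x_raw = 0.7812 - 0.15*-2.7504 = 1.1938
y_raw = -0.2712 - 0.15*-8.1696 = 0.9542
Step 3: Project onto [-2, 1].
x_proj = clip(1.1938) = 1.0
y_proj = clip(0.9542) = 0.9542
Step 4: Evaluate f.
f(1.0, 0.9542) = -7.0831


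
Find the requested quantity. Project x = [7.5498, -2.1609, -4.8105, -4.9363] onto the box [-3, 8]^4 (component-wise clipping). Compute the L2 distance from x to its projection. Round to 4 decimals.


Project each component onto [-3, 8].
clip(7.5498) = 7.5498, clip(-2.1609) = -2.1609, clip(-4.8105) = -3.0, clip(-4.9363) = -3.0
Projection = [7.5498, -2.1609, -3.0, -3.0]
Squared diffs: [0.0, 0.0, 3.2779, 3.7493]
Distance = sqrt(7.0272) = 2.6509


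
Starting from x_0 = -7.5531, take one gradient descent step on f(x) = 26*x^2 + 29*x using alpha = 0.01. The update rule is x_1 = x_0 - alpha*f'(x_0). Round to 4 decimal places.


We compute the gradient at x_0 and apply the update.
f'(x) = 52*x + 29
f'(-7.5531) = 52*-7.5531 + 29 = -363.7612
x_1 = -7.5531 - 0.01*-363.7612 = -3.9155


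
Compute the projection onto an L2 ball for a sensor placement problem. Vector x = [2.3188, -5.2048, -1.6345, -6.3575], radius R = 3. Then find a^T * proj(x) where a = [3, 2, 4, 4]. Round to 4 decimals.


Step 1: Compute ||x|| (intermediates to 6 decimals).
||x|| = sqrt(2.3188^2 + (-5.2048)^2 + (-1.6345)^2 + (-6.3575)^2) = 8.692305
Step 2: Project.
Since ||x|| > R, scale = R/||x|| = 3/8.692305 = 0.345133, proj(x) = scale * x
proj(x) = [0.800294, -1.796348, -0.56412, -2.194183]
Step 3: Dot product.
a^T * proj(x) = 3*0.800294 + 2*(-1.796348) + 4*(-0.56412) + 4*(-2.194183) = -12.225


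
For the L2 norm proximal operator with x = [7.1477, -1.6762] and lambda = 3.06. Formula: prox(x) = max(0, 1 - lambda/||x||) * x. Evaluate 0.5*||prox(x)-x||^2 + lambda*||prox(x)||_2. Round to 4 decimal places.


Step 1: Compute ||x||.
||x|| = 7.3416
Step 2: Compute scaling factor.
scale = max(0, 1 - 3.06/7.3416) = 0.5832
Step 3: prox(x) = [4.1685, -0.9776]
||prox(x)|| = 4.2816
Step 4: Proximal objective.
0.5*||prox-x||^2 = 4.6818
lambda*||prox|| = 13.1017
Total = 17.7835


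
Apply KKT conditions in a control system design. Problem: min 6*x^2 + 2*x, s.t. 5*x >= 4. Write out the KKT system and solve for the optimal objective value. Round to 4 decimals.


Step 1: Try lambda = 0 (constraint inactive).
x_unc = -2/(2*6) = -0.1667
Check: 5*-0.1667 = -0.8335 < 4 -- violated!
Step 2: Constraint must be active: 5*x = 4
x* = 4/5 = 0.8
lambda = (2*6*0.8 + 2)/5 = 2.32
Step 3: Compute optimal value.
f(x*) = 6*0.8^2 + 2*0.8 = 5.44


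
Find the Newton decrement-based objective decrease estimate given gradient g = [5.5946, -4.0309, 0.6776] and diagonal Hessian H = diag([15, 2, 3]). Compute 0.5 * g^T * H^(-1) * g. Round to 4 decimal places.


Step 1: H is diagonal, so H^(-1) * g = [0.373, -2.0155, 0.2259].
Step 2: g^T H^(-1) g = sum_i g_i^2 / H_ii
  = (5.5946)^2/15 + (-4.0309)^2/2 + (0.6776)^2/3
  = 2.0866 + 8.1241 + 0.153 = 10.3638
Step 3: Objective decrease = 0.5 * g^T H^(-1) g = 5.1819


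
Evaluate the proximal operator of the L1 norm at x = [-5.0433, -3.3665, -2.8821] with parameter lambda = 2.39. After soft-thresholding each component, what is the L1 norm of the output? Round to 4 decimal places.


Soft-thresholding with lambda = 2.39:
prox(-5.0433) = sign(-5.0433)*max(|-5.0433| - 2.39, 0) = -2.6533
prox(-3.3665) = sign(-3.3665)*max(|-3.3665| - 2.39, 0) = -0.9765
prox(-2.8821) = sign(-2.8821)*max(|-2.8821| - 2.39, 0) = -0.4921
prox(x) = [-2.6533, -0.9765, -0.4921]
||prox(x)||_1 = 2.6533 + 0.9765 + 0.4921 = 4.1219


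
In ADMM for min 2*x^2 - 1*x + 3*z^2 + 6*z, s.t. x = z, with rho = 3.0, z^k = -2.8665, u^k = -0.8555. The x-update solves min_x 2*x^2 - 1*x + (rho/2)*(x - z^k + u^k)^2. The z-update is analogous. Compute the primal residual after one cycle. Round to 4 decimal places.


ADMM iteration with rho = 3.0, z^k = -2.8665, u^k = -0.8555
Step 1: x-update.
Minimize 2*x^2 - 1*x + (3.0/2)*(x + 2.8665 - 0.8555)^2
FOC: (2*2 + 3.0)*x = 1 + 3.0*(-2.8665 + 0.8555)
x^{k+1} = -0.719
Step 2: z-update.
Minimize 3*z^2 + 6*z + (3.0/2)*(-0.719 - z - 0.8555)^2
FOC: (2*3 + 3.0)*z = -6 + 3.0*(-0.719 - 0.8555)
z^{k+1} = -1.1915
Step 3: u-update.
u^{k+1} = -0.8555 - 0.719 + 1.1915 = -0.383
Step 4: Primal residual = |-0.719 + 1.1915| = 0.4725


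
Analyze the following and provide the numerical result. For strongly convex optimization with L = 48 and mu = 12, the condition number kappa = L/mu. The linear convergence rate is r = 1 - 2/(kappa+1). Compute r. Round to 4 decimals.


Step 1: Compute the condition number.
kappa = L/mu = 48/12 = 4.0
Step 2: Compute the convergence rate.
r = 1 - 2/(kappa + 1) = 1 - 2*mu/(L + mu) = (L - mu)/(L + mu) = 36/60 = 0.6


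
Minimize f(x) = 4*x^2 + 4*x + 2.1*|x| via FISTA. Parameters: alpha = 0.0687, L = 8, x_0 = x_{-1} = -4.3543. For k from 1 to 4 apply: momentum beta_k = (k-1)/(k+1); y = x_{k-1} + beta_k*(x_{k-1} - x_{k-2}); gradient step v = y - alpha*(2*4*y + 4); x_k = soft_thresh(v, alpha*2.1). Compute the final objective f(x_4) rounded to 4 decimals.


FISTA on f(x) = 4*x^2 + 4*x + 2.1*|x|
L = 8, alpha = 0.0687
Iteration 1: beta = 0.0, y = -4.3543 + 0.0*(-4.3543 + 4.3543) = -4.3543
  grad(y) = -30.8344, v = y - alpha*grad = -2.236
  prox(v) = soft_thresh(-2.236, 0.1443) = -2.0917
Iteration 2: beta = 0.3333, y = -2.0917 + 0.3333*(-2.0917 + 4.3543) = -1.3375
  grad(y) = -6.7001, v = y - alpha*grad = -0.8772
  prox(v) = soft_thresh(-0.8772, 0.1443) = -0.7329
Iteration 3: beta = 0.5, y = -0.7329 + 0.5*(-0.7329 + 2.0917) = -0.0536
  grad(y) = 3.5715, v = y - alpha*grad = -0.2989
  prox(v) = soft_thresh(-0.2989, 0.1443) = -0.1547
Iteration 4: beta = 0.6, y = -0.1547 + 0.6*(-0.1547 + 0.7329) = 0.1923
  grad(y) = 5.5386, v = y - alpha*grad = -0.1882
  prox(v) = soft_thresh(-0.1882, 0.1443) = -0.0439
f(x_4) = 4*(-0.0439)^2 + 4*(-0.0439) + 2.1*|-0.0439| = -0.0757


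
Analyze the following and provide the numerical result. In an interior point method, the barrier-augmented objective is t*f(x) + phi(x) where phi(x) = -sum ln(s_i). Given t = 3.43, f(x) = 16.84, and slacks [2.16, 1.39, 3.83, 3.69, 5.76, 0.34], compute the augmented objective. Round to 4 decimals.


Step 1: Compute log-barrier.
ln values: [0.7701, 0.3293, 1.3429, 1.3056, 1.7509, -1.0788]
phi = -(0.7701 + 0.3293 + 1.3429 + 1.3056 + 1.7509 - 1.0788) = -4.42
Step 2: Compute augmented objective.
t*f(x) = 3.43*16.84 = 57.7612
Total = 57.7612 - 4.42 = 53.3412


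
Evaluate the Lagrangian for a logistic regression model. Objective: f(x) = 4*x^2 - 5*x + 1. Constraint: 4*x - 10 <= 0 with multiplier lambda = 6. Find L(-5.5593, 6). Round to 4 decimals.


Step 1: Evaluate f(x).
f(-5.5593) = 4*(-5.5593)^2 - 5*(-5.5593) + 1 = 152.4198
Step 2: Evaluate g(x).
g(-5.5593) = 4*-5.5593 - 10 = -32.2372
Step 3: Compute Lagrangian.
L = 152.4198 + 6*-32.2372 = -41.0034


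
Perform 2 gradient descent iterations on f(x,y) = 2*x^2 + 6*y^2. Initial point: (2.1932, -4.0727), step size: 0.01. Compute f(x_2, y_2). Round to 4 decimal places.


Gradient descent on f(x,y) = 2*x^2 + 6*y^2.
Starting point: (2.1932, -4.0727), alpha = 0.01
Step 1: grad_x = 2*2*2.1932 = 8.7728, grad_y = 2*6*-4.0727 = -48.8724
  x_1 = 2.1932 - 0.01*8.7728 = 2.1055
  y_1 = -4.0727 - 0.01*-48.8724 = -3.584
Step 2: grad_x = 2*2*2.1055 = 8.4219, grad_y = 2*6*-3.584 = -43.0077
  x_2 = 2.1055 - 0.01*8.4219 = 2.0213
  y_2 = -3.584 - 0.01*-43.0077 = -3.1539
f(2.0213, -3.1539) = 2*2.0213^2 + 6*(-3.1539)^2 = 67.8534


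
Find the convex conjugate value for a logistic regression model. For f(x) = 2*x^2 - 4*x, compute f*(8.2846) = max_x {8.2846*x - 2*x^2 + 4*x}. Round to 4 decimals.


f*(y) = sup_x {y*x - a*x^2 - b*x} = sup_x {(y-b)*x - a*x^2}
FOC: (y - b) - 2a*x = 0 => x* = (y - b)/(2a)
x* = (8.2846 + 4)/(2*2) = 3.0712
f*(8.2846) = (y-b)^2/(4a) = (8.2846 + 4)^2/(4*2)
= 150.9114/8 = 18.8639


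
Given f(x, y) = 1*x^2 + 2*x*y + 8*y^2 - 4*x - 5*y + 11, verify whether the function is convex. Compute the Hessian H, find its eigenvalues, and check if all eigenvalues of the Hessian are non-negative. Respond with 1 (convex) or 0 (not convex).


The Hessian of f(x,y) = 1*x^2 + 2*x*y + 8*y^2 - 4*x - 5*y + 11 is:
H = [[2, 2], [2, 16]]
Trace = 2 + 16 = 18
Determinant = 2*16 - (2)^2 = 28
Discriminant = (18)^2 - 4*28 = 212.0
Eigenvalues: lambda_1 = 1.7199, lambda_2 = 16.2801
The function is convex.

1


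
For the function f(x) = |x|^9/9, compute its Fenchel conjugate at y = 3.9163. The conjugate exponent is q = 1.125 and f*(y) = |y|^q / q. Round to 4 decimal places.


The conjugate exponent q satisfies 1/p + 1/q = 1.
p = 9, so q = 9/(9 - 1) = 1.125
|y|^q = 3.9163^1.125 = 4.645
f*(3.9163) = 4.645 / 1.125 = 4.1289


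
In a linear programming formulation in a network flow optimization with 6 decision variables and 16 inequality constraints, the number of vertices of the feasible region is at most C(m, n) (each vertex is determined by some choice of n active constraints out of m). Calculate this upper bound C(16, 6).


Each vertex corresponds to some choice of n active constraints out of m, so the number of vertices is at most C(m, n) = m! / (n!(m-n)!).
m = 16, n = 6
Numerator: 16 * 15 * 14 * 13 * 12 * 11
Denominator: 6! = 720
C(16, 6) = 8008


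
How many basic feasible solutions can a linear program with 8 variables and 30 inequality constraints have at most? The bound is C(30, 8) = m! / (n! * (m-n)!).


Each vertex corresponds to some choice of n active constraints out of m, so the number of vertices is at most C(m, n) = m! / (n!(m-n)!).
m = 30, n = 8
Numerator: 30 * 29 * 28 * 27 * 26 * 25 * 24 * 23
Denominator: 8! = 40320
C(30, 8) = 5852925


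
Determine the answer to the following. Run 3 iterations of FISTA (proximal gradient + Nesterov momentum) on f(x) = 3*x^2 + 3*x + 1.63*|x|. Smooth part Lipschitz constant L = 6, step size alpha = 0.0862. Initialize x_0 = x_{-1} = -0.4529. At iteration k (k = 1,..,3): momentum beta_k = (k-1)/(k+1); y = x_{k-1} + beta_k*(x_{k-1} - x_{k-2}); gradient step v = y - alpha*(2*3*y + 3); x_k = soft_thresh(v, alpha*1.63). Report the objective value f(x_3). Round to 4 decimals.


FISTA on f(x) = 3*x^2 + 3*x + 1.63*|x|
L = 6, alpha = 0.0862
Iteration 1: beta = 0.0, y = -0.4529 + 0.0*(-0.4529 + 0.4529) = -0.4529
  grad(y) = 0.2826, v = y - alpha*grad = -0.4773
  prox(v) = soft_thresh(-0.4773, 0.1405) = -0.3368
Iteration 2: beta = 0.3333, y = -0.3368 + 0.3333*(-0.3368 + 0.4529) = -0.298
  grad(y) = 1.2118, v = y - alpha*grad = -0.4025
  prox(v) = soft_thresh(-0.4025, 0.1405) = -0.262
Iteration 3: beta = 0.5, y = -0.262 + 0.5*(-0.262 + 0.3368) = -0.2246
  grad(y) = 1.6524, v = y - alpha*grad = -0.367
  prox(v) = soft_thresh(-0.367, 0.1405) = -0.2265
f(x_3) = 3*(-0.2265)^2 + 3*(-0.2265) + 1.63*|-0.2265| = -0.1564


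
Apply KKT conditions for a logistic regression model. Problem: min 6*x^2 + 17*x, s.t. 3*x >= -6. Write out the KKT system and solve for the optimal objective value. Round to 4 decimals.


Step 1: Try lambda = 0 (constraint inactive).
Stationarity: 2*6*x + 17 = 0
x* = -17/(2*6) = -17/12 = -1.4167 (rounded; the exact value -17/12 is used below)
Check constraint: 3*-1.4167 = -4.2501 >= -6 -- satisfied.
Step 2: Compute optimal value.
f(x*) = 6*(-17/12)^2 + 17*(-17/12) = -12.0417


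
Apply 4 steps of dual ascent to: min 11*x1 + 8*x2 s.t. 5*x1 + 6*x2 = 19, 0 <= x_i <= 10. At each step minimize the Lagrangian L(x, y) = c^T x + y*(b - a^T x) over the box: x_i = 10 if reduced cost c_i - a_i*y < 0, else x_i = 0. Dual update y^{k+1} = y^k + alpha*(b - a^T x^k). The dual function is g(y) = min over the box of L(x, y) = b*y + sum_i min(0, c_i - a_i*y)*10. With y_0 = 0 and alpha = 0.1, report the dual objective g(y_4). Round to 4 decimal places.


Dual ascent for LP: min 11*x1 + 8*x2, 5*x1 + 6*x2 = 19, 0 <= x_i <= 10
Step 1: y^k = 0.0, reduced costs: (11.0, 8.0)
  x^k = (0.0, 0.0), subgradient = b - a^T x = 19.0
  y^{k+1} = 0.0 + 0.1*19.0 = 1.9
Step 2: y^k = 1.9, reduced costs: (1.5, -3.4)
  x^k = (0.0, 10.0), subgradient = b - a^T x = -41.0
  y^{k+1} = 1.9 + 0.1*-41.0 = -2.2
Step 3: y^k = -2.2, reduced costs: (22.0, 21.2)
  x^k = (0.0, 0.0), subgradient = b - a^T x = 19.0
  y^{k+1} = -2.2 + 0.1*19.0 = -0.3
Step 4: y^k = -0.3, reduced costs: (12.5, 9.8)
  x^k = (0.0, 0.0), subgradient = b - a^T x = 19.0
  y^{k+1} = -0.3 + 0.1*19.0 = 1.6
Dual objective at y_4 = 1.6: reduced costs (3.0, -1.6), box minimizer x = (0.0, 10.0)
g(y_4) = b*y + (c1 - a1*y)*x1 + (c2 - a2*y)*x2 = 19*1.6 + 3.0*0.0 + (-1.6)*10.0 = 30.4 + 0.0 - 16.0 = 14.4


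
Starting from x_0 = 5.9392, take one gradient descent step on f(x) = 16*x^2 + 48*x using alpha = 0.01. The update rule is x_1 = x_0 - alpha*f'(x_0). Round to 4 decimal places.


We compute the gradient at x_0 and apply the update.
f'(x) = 32*x + 48
f'(5.9392) = 32*5.9392 + 48 = 238.0544
x_1 = 5.9392 - 0.01*238.0544 = 3.5587


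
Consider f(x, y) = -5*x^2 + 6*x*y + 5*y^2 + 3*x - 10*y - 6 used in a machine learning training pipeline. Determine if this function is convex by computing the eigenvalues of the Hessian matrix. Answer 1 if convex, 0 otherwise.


The Hessian of f(x,y) = -5*x^2 + 6*x*y + 5*y^2 + 3*x - 10*y - 6 is:
H = [[-10, 6], [6, 10]]
Trace = -10 + 10 = 0
Determinant = -10*10 - (6)^2 = -136
Discriminant = (0)^2 - 4*-136 = 544.0
Eigenvalues: lambda_1 = -11.6619, lambda_2 = 11.6619
The function is not convex.

0


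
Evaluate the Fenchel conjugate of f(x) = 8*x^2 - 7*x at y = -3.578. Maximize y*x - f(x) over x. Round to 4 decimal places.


f*(y) = sup_x {y*x - a*x^2 - b*x} = sup_x {(y-b)*x - a*x^2}
FOC: (y - b) - 2a*x = 0 => x* = (y - b)/(2a)
x* = (-3.578 + 7)/(2*8) = 0.2139
f*(-3.578) = (y-b)^2/(4a) = (-3.578 + 7)^2/(4*8)
= 11.7101/32 = 0.3659


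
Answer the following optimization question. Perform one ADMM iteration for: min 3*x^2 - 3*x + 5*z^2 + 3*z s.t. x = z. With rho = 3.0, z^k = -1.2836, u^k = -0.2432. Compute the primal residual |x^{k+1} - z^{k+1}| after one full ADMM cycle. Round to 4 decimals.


ADMM iteration with rho = 3.0, z^k = -1.2836, u^k = -0.2432
Step 1: x-update.
Minimize 3*x^2 - 3*x + (3.0/2)*(x + 1.2836 - 0.2432)^2
FOC: (2*3 + 3.0)*x = 3 + 3.0*(-1.2836 + 0.2432)
x^{k+1} = -0.0135
Step 2: z-update.
Minimize 5*z^2 + 3*z + (3.0/2)*(-0.0135 - z - 0.2432)^2
FOC: (2*5 + 3.0)*z = -3 + 3.0*(-0.0135 - 0.2432)
z^{k+1} = -0.29
Step 3: u-update.
u^{k+1} = -0.2432 - 0.0135 + 0.29 = 0.0333
Step 4: Primal residual = |-0.0135 + 0.29| = 0.2765


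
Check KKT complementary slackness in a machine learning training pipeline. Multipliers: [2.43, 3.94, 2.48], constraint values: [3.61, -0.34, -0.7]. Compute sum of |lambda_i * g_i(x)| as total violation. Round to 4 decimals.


KKT complementary slackness check:
lambda_1 * g_1 = 2.43 * 3.61 = 8.7723
lambda_2 * g_2 = 3.94 * -0.34 = -1.3396
lambda_3 * g_3 = 2.48 * -0.7 = -1.736
Total violation = 8.7723 + 1.3396 + 1.736 = 11.8479


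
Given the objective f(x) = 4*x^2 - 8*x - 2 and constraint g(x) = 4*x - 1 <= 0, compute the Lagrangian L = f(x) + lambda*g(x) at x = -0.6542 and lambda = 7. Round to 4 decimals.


Step 1: Evaluate f(x).
f(-0.6542) = 4*(-0.6542)^2 - 8*(-0.6542) - 2 = 4.9455
Step 2: Evaluate g(x).
g(-0.6542) = 4*-0.6542 - 1 = -3.6168
Step 3: Compute Lagrangian.
L = 4.9455 + 7*-3.6168 = -20.3721


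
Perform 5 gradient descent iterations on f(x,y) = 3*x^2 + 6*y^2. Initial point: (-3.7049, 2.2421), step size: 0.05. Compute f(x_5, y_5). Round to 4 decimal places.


Gradient descent on f(x,y) = 3*x^2 + 6*y^2.
Starting point: (-3.7049, 2.2421), alpha = 0.05
Step 1: grad_x = 2*3*-3.7049 = -22.2294, grad_y = 2*6*2.2421 = 26.9052
  x_1 = -3.7049 - 0.05*-22.2294 = -2.5934
  y_1 = 2.2421 - 0.05*26.9052 = 0.8968
Step 2: grad_x = 2*3*-2.5934 = -15.5606, grad_y = 2*6*0.8968 = 10.7621
  x_2 = -2.5934 - 0.05*-15.5606 = -1.8154
  y_2 = 0.8968 - 0.05*10.7621 = 0.3587
Step 3: grad_x = 2*3*-1.8154 = -10.8924, grad_y = 2*6*0.3587 = 4.3048
  x_3 = -1.8154 - 0.05*-10.8924 = -1.2708
  y_3 = 0.3587 - 0.05*4.3048 = 0.1435
Step 4: grad_x = 2*3*-1.2708 = -7.6247, grad_y = 2*6*0.1435 = 1.7219
  x_4 = -1.2708 - 0.05*-7.6247 = -0.8895
  y_4 = 0.1435 - 0.05*1.7219 = 0.0574
Step 5: grad_x = 2*3*-0.8895 = -5.3373, grad_y = 2*6*0.0574 = 0.6888
  x_5 = -0.8895 - 0.05*-5.3373 = -0.6227
  y_5 = 0.0574 - 0.05*0.6888 = 0.023
f(-0.6227, 0.023) = 3*(-0.6227)^2 + 6*0.023^2 = 1.1664


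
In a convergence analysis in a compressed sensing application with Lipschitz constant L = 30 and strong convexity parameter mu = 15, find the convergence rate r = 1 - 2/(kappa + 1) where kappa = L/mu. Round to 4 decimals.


Step 1: Compute the condition number.
kappa = L/mu = 30/15 = 2.0
Step 2: Compute the convergence rate.
r = 1 - 2/(kappa + 1) = 1 - 2*mu/(L + mu) = (L - mu)/(L + mu) = 15/45 = 0.3333


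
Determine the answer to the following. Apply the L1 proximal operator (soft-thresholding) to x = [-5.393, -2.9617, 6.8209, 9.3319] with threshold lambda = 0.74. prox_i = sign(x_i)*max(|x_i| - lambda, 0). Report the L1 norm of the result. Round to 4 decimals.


Soft-thresholding with lambda = 0.74:
prox(-5.393) = sign(-5.393)*max(|-5.393| - 0.74, 0) = -4.653
prox(-2.9617) = sign(-2.9617)*max(|-2.9617| - 0.74, 0) = -2.2217
prox(6.8209) = sign(6.8209)*max(|6.8209| - 0.74, 0) = 6.0809
prox(9.3319) = sign(9.3319)*max(|9.3319| - 0.74, 0) = 8.5919
prox(x) = [-4.653, -2.2217, 6.0809, 8.5919]
||prox(x)||_1 = 4.653 + 2.2217 + 6.0809 + 8.5919 = 21.5475


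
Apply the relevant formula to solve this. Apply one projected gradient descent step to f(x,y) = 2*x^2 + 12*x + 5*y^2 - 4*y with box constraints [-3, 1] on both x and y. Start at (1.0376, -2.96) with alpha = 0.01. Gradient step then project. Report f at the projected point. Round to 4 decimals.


Step 1: Compute gradient at (1.0376, -2.96).
grad_x = 2*2*1.0376 + 12 = 16.1504
grad_y = 2*5*-2.96 - 4 = -33.6
Step 2: Gradient step.
x_raw = 1.0376 - 0.01*16.1504 = 0.8761
y_raw = -2.96 - 0.01*-33.6 = -2.624
Step 3: Project onto [-3, 1].
x_proj = clip(0.8761) = 0.8761
y_proj = clip(-2.624) = -2.624
Step 4: Evaluate f.
f(0.8761, -2.624) = 56.9711


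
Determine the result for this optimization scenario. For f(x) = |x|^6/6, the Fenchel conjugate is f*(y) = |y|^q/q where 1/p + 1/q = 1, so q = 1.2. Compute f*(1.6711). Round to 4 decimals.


The conjugate exponent q satisfies 1/p + 1/q = 1.
p = 6, so q = 6/(6 - 1) = 1.2
|y|^q = 1.6711^1.2 = 1.8518
f*(1.6711) = 1.8518 / 1.2 = 1.5432


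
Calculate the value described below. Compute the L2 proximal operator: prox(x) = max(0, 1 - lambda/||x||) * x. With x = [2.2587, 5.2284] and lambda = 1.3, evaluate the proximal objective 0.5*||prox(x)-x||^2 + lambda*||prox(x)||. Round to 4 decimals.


Step 1: Compute ||x||.
||x|| = 5.6954
Step 2: Compute scaling factor.
scale = max(0, 1 - 1.3/5.6954) = 0.7717
Step 3: prox(x) = [1.7431, 4.035]
||prox(x)|| = 4.3954
Step 4: Proximal objective.
0.5*||prox-x||^2 = 0.845
lambda*||prox|| = 5.714
Total = 6.5591


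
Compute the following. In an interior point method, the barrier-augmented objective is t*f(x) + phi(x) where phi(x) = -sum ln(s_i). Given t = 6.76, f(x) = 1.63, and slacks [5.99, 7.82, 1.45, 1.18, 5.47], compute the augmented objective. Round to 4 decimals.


Step 1: Compute log-barrier.
ln values: [1.7901, 2.0567, 0.3716, 0.1655, 1.6993]
phi = -(1.7901 + 2.0567 + 0.3716 + 0.1655 + 1.6993) = -6.0831
Step 2: Compute augmented objective.
t*f(x) = 6.76*1.63 = 11.0188
Total = 11.0188 - 6.0831 = 4.9357


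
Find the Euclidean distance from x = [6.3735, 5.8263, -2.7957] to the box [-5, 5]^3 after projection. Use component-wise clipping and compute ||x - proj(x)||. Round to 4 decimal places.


Project each component onto [-5, 5].
clip(6.3735) = 5.0, clip(5.8263) = 5.0, clip(-2.7957) = -2.7957
Projection = [5.0, 5.0, -2.7957]
Squared diffs: [1.8865, 0.6828, 0.0]
Distance = sqrt(2.5693) = 1.6029


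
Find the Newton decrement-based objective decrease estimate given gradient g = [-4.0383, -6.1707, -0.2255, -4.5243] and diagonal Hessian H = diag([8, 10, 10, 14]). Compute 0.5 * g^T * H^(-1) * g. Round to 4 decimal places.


Step 1: H is diagonal, so H^(-1) * g = [-0.5048, -0.6171, -0.0226, -0.3232].
Step 2: g^T H^(-1) g = sum_i g_i^2 / H_ii
  = (-4.0383)^2/8 + (-6.1707)^2/10 + (-0.2255)^2/10 + (-4.5243)^2/14
  = 2.0385 + 3.8078 + 0.0051 + 1.4621 = 7.3134
Step 3: Objective decrease = 0.5 * g^T H^(-1) g = 3.6567
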